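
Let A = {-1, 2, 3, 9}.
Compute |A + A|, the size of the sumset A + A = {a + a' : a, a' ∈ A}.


A + A = {a + a' : a, a' ∈ A}; |A| = 4.
General bounds: 2|A| - 1 ≤ |A + A| ≤ |A|(|A|+1)/2, i.e. 7 ≤ |A + A| ≤ 10.
Lower bound 2|A|-1 is attained iff A is an arithmetic progression.
Enumerate sums a + a' for a ≤ a' (symmetric, so this suffices):
a = -1: -1+-1=-2, -1+2=1, -1+3=2, -1+9=8
a = 2: 2+2=4, 2+3=5, 2+9=11
a = 3: 3+3=6, 3+9=12
a = 9: 9+9=18
Distinct sums: {-2, 1, 2, 4, 5, 6, 8, 11, 12, 18}
|A + A| = 10

|A + A| = 10


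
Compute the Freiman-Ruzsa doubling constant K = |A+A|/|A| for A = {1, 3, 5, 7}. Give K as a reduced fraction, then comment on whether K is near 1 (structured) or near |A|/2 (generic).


|A| = 4.
Compute A + A by enumerating all 16 pairs.
A + A = {2, 4, 6, 8, 10, 12, 14}, so |A + A| = 7.
K = |A + A| / |A| = 7/4 (already in lowest terms) ≈ 1.7500.
Reference: AP of size 4 gives K = 7/4 ≈ 1.7500; a fully generic set of size 4 gives K ≈ 2.5000.

|A| = 4, |A + A| = 7, K = 7/4.


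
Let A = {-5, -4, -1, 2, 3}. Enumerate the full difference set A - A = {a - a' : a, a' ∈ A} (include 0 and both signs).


A - A = {a - a' : a, a' ∈ A}.
Compute a - a' for each ordered pair (a, a'):
a = -5: -5--5=0, -5--4=-1, -5--1=-4, -5-2=-7, -5-3=-8
a = -4: -4--5=1, -4--4=0, -4--1=-3, -4-2=-6, -4-3=-7
a = -1: -1--5=4, -1--4=3, -1--1=0, -1-2=-3, -1-3=-4
a = 2: 2--5=7, 2--4=6, 2--1=3, 2-2=0, 2-3=-1
a = 3: 3--5=8, 3--4=7, 3--1=4, 3-2=1, 3-3=0
Collecting distinct values (and noting 0 appears from a-a):
A - A = {-8, -7, -6, -4, -3, -1, 0, 1, 3, 4, 6, 7, 8}
|A - A| = 13

A - A = {-8, -7, -6, -4, -3, -1, 0, 1, 3, 4, 6, 7, 8}


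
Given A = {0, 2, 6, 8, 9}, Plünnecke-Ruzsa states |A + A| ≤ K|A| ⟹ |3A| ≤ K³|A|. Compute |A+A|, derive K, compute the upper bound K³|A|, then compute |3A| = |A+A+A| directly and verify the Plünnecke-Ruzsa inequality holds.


|A| = 5.
Step 1: Compute A + A by enumerating all 25 pairs.
A + A = {0, 2, 4, 6, 8, 9, 10, 11, 12, 14, 15, 16, 17, 18}, so |A + A| = 14.
Step 2: Doubling constant K = |A + A|/|A| = 14/5 = 14/5 ≈ 2.8000.
Step 3: Plünnecke-Ruzsa gives |3A| ≤ K³·|A| = (2.8000)³ · 5 ≈ 109.7600.
Step 4: Compute 3A = A + A + A directly by enumerating all triples (a,b,c) ∈ A³; |3A| = 24.
Step 5: Check 24 ≤ 109.7600? Yes ✓.

K = 14/5, Plünnecke-Ruzsa bound K³|A| ≈ 109.7600, |3A| = 24, inequality holds.


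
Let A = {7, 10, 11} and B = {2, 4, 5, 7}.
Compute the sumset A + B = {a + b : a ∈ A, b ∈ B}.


A + B = {a + b : a ∈ A, b ∈ B}.
Enumerate all |A|·|B| = 3·4 = 12 pairs (a, b) and collect distinct sums.
a = 7: 7+2=9, 7+4=11, 7+5=12, 7+7=14
a = 10: 10+2=12, 10+4=14, 10+5=15, 10+7=17
a = 11: 11+2=13, 11+4=15, 11+5=16, 11+7=18
Collecting distinct sums: A + B = {9, 11, 12, 13, 14, 15, 16, 17, 18}
|A + B| = 9

A + B = {9, 11, 12, 13, 14, 15, 16, 17, 18}


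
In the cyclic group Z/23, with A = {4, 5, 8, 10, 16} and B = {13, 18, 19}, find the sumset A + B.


Work in Z/23Z: reduce every sum a + b modulo 23.
Enumerate all 15 pairs:
a = 4: 4+13=17, 4+18=22, 4+19=0
a = 5: 5+13=18, 5+18=0, 5+19=1
a = 8: 8+13=21, 8+18=3, 8+19=4
a = 10: 10+13=0, 10+18=5, 10+19=6
a = 16: 16+13=6, 16+18=11, 16+19=12
Distinct residues collected: {0, 1, 3, 4, 5, 6, 11, 12, 17, 18, 21, 22}
|A + B| = 12 (out of 23 total residues).

A + B = {0, 1, 3, 4, 5, 6, 11, 12, 17, 18, 21, 22}


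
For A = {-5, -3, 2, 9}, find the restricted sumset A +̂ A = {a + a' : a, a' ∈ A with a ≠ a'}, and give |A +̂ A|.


Restricted sumset: A +̂ A = {a + a' : a ∈ A, a' ∈ A, a ≠ a'}.
Equivalently, take A + A and drop any sum 2a that is achievable ONLY as a + a for a ∈ A (i.e. sums representable only with equal summands).
Enumerate pairs (a, a') with a < a' (symmetric, so each unordered pair gives one sum; this covers all a ≠ a'):
  -5 + -3 = -8
  -5 + 2 = -3
  -5 + 9 = 4
  -3 + 2 = -1
  -3 + 9 = 6
  2 + 9 = 11
Collected distinct sums: {-8, -3, -1, 4, 6, 11}
|A +̂ A| = 6
(Reference bound: |A +̂ A| ≥ 2|A| - 3 for |A| ≥ 2, with |A| = 4 giving ≥ 5.)

|A +̂ A| = 6


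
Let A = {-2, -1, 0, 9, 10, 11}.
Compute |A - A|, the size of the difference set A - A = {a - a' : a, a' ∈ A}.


A - A = {a - a' : a, a' ∈ A}; |A| = 6.
Bounds: 2|A|-1 ≤ |A - A| ≤ |A|² - |A| + 1, i.e. 11 ≤ |A - A| ≤ 31.
Note: 0 ∈ A - A always (from a - a). The set is symmetric: if d ∈ A - A then -d ∈ A - A.
Enumerate nonzero differences d = a - a' with a > a' (then include -d):
Positive differences: {1, 2, 9, 10, 11, 12, 13}
Full difference set: {0} ∪ (positive diffs) ∪ (negative diffs).
|A - A| = 1 + 2·7 = 15 (matches direct enumeration: 15).

|A - A| = 15


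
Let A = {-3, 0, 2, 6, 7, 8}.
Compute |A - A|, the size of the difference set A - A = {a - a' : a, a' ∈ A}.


A - A = {a - a' : a, a' ∈ A}; |A| = 6.
Bounds: 2|A|-1 ≤ |A - A| ≤ |A|² - |A| + 1, i.e. 11 ≤ |A - A| ≤ 31.
Note: 0 ∈ A - A always (from a - a). The set is symmetric: if d ∈ A - A then -d ∈ A - A.
Enumerate nonzero differences d = a - a' with a > a' (then include -d):
Positive differences: {1, 2, 3, 4, 5, 6, 7, 8, 9, 10, 11}
Full difference set: {0} ∪ (positive diffs) ∪ (negative diffs).
|A - A| = 1 + 2·11 = 23 (matches direct enumeration: 23).

|A - A| = 23


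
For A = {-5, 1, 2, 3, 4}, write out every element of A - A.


A - A = {a - a' : a, a' ∈ A}.
Compute a - a' for each ordered pair (a, a'):
a = -5: -5--5=0, -5-1=-6, -5-2=-7, -5-3=-8, -5-4=-9
a = 1: 1--5=6, 1-1=0, 1-2=-1, 1-3=-2, 1-4=-3
a = 2: 2--5=7, 2-1=1, 2-2=0, 2-3=-1, 2-4=-2
a = 3: 3--5=8, 3-1=2, 3-2=1, 3-3=0, 3-4=-1
a = 4: 4--5=9, 4-1=3, 4-2=2, 4-3=1, 4-4=0
Collecting distinct values (and noting 0 appears from a-a):
A - A = {-9, -8, -7, -6, -3, -2, -1, 0, 1, 2, 3, 6, 7, 8, 9}
|A - A| = 15

A - A = {-9, -8, -7, -6, -3, -2, -1, 0, 1, 2, 3, 6, 7, 8, 9}


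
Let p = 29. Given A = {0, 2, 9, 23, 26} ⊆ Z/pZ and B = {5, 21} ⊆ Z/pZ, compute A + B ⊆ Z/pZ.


Work in Z/29Z: reduce every sum a + b modulo 29.
Enumerate all 10 pairs:
a = 0: 0+5=5, 0+21=21
a = 2: 2+5=7, 2+21=23
a = 9: 9+5=14, 9+21=1
a = 23: 23+5=28, 23+21=15
a = 26: 26+5=2, 26+21=18
Distinct residues collected: {1, 2, 5, 7, 14, 15, 18, 21, 23, 28}
|A + B| = 10 (out of 29 total residues).

A + B = {1, 2, 5, 7, 14, 15, 18, 21, 23, 28}


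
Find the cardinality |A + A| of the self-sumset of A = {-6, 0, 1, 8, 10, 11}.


A + A = {a + a' : a, a' ∈ A}; |A| = 6.
General bounds: 2|A| - 1 ≤ |A + A| ≤ |A|(|A|+1)/2, i.e. 11 ≤ |A + A| ≤ 21.
Lower bound 2|A|-1 is attained iff A is an arithmetic progression.
Enumerate sums a + a' for a ≤ a' (symmetric, so this suffices):
a = -6: -6+-6=-12, -6+0=-6, -6+1=-5, -6+8=2, -6+10=4, -6+11=5
a = 0: 0+0=0, 0+1=1, 0+8=8, 0+10=10, 0+11=11
a = 1: 1+1=2, 1+8=9, 1+10=11, 1+11=12
a = 8: 8+8=16, 8+10=18, 8+11=19
a = 10: 10+10=20, 10+11=21
a = 11: 11+11=22
Distinct sums: {-12, -6, -5, 0, 1, 2, 4, 5, 8, 9, 10, 11, 12, 16, 18, 19, 20, 21, 22}
|A + A| = 19

|A + A| = 19


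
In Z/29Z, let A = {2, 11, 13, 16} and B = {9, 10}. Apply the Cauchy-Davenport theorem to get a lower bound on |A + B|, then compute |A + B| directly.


Cauchy-Davenport: |A + B| ≥ min(p, |A| + |B| - 1) for A, B nonempty in Z/pZ.
|A| = 4, |B| = 2, p = 29.
CD lower bound = min(29, 4 + 2 - 1) = min(29, 5) = 5.
Compute A + B mod 29 directly:
a = 2: 2+9=11, 2+10=12
a = 11: 11+9=20, 11+10=21
a = 13: 13+9=22, 13+10=23
a = 16: 16+9=25, 16+10=26
A + B = {11, 12, 20, 21, 22, 23, 25, 26}, so |A + B| = 8.
Verify: 8 ≥ 5? Yes ✓.

CD lower bound = 5, actual |A + B| = 8.


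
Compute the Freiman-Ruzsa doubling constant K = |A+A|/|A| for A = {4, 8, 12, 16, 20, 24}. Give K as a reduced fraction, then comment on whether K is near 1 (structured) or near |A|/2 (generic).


|A| = 6.
Compute A + A by enumerating all 36 pairs.
A + A = {8, 12, 16, 20, 24, 28, 32, 36, 40, 44, 48}, so |A + A| = 11.
K = |A + A| / |A| = 11/6 (already in lowest terms) ≈ 1.8333.
Reference: AP of size 6 gives K = 11/6 ≈ 1.8333; a fully generic set of size 6 gives K ≈ 3.5000.

|A| = 6, |A + A| = 11, K = 11/6.


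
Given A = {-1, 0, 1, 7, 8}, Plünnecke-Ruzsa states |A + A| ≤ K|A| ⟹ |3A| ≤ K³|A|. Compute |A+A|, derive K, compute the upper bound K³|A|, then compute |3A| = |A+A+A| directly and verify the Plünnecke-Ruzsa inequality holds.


|A| = 5.
Step 1: Compute A + A by enumerating all 25 pairs.
A + A = {-2, -1, 0, 1, 2, 6, 7, 8, 9, 14, 15, 16}, so |A + A| = 12.
Step 2: Doubling constant K = |A + A|/|A| = 12/5 = 12/5 ≈ 2.4000.
Step 3: Plünnecke-Ruzsa gives |3A| ≤ K³·|A| = (2.4000)³ · 5 ≈ 69.1200.
Step 4: Compute 3A = A + A + A directly by enumerating all triples (a,b,c) ∈ A³; |3A| = 22.
Step 5: Check 22 ≤ 69.1200? Yes ✓.

K = 12/5, Plünnecke-Ruzsa bound K³|A| ≈ 69.1200, |3A| = 22, inequality holds.


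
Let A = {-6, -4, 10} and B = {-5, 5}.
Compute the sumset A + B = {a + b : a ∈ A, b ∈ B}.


A + B = {a + b : a ∈ A, b ∈ B}.
Enumerate all |A|·|B| = 3·2 = 6 pairs (a, b) and collect distinct sums.
a = -6: -6+-5=-11, -6+5=-1
a = -4: -4+-5=-9, -4+5=1
a = 10: 10+-5=5, 10+5=15
Collecting distinct sums: A + B = {-11, -9, -1, 1, 5, 15}
|A + B| = 6

A + B = {-11, -9, -1, 1, 5, 15}


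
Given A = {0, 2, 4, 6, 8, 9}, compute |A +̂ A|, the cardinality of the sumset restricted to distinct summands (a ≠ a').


Restricted sumset: A +̂ A = {a + a' : a ∈ A, a' ∈ A, a ≠ a'}.
Equivalently, take A + A and drop any sum 2a that is achievable ONLY as a + a for a ∈ A (i.e. sums representable only with equal summands).
Enumerate pairs (a, a') with a < a' (symmetric, so each unordered pair gives one sum; this covers all a ≠ a'):
  0 + 2 = 2
  0 + 4 = 4
  0 + 6 = 6
  0 + 8 = 8
  0 + 9 = 9
  2 + 4 = 6
  2 + 6 = 8
  2 + 8 = 10
  2 + 9 = 11
  4 + 6 = 10
  4 + 8 = 12
  4 + 9 = 13
  6 + 8 = 14
  6 + 9 = 15
  8 + 9 = 17
Collected distinct sums: {2, 4, 6, 8, 9, 10, 11, 12, 13, 14, 15, 17}
|A +̂ A| = 12
(Reference bound: |A +̂ A| ≥ 2|A| - 3 for |A| ≥ 2, with |A| = 6 giving ≥ 9.)

|A +̂ A| = 12


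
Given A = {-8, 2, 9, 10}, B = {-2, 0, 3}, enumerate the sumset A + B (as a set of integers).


A + B = {a + b : a ∈ A, b ∈ B}.
Enumerate all |A|·|B| = 4·3 = 12 pairs (a, b) and collect distinct sums.
a = -8: -8+-2=-10, -8+0=-8, -8+3=-5
a = 2: 2+-2=0, 2+0=2, 2+3=5
a = 9: 9+-2=7, 9+0=9, 9+3=12
a = 10: 10+-2=8, 10+0=10, 10+3=13
Collecting distinct sums: A + B = {-10, -8, -5, 0, 2, 5, 7, 8, 9, 10, 12, 13}
|A + B| = 12

A + B = {-10, -8, -5, 0, 2, 5, 7, 8, 9, 10, 12, 13}


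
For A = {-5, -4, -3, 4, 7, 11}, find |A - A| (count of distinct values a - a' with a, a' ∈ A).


A - A = {a - a' : a, a' ∈ A}; |A| = 6.
Bounds: 2|A|-1 ≤ |A - A| ≤ |A|² - |A| + 1, i.e. 11 ≤ |A - A| ≤ 31.
Note: 0 ∈ A - A always (from a - a). The set is symmetric: if d ∈ A - A then -d ∈ A - A.
Enumerate nonzero differences d = a - a' with a > a' (then include -d):
Positive differences: {1, 2, 3, 4, 7, 8, 9, 10, 11, 12, 14, 15, 16}
Full difference set: {0} ∪ (positive diffs) ∪ (negative diffs).
|A - A| = 1 + 2·13 = 27 (matches direct enumeration: 27).

|A - A| = 27


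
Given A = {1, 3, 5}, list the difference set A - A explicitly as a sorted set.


A - A = {a - a' : a, a' ∈ A}.
Compute a - a' for each ordered pair (a, a'):
a = 1: 1-1=0, 1-3=-2, 1-5=-4
a = 3: 3-1=2, 3-3=0, 3-5=-2
a = 5: 5-1=4, 5-3=2, 5-5=0
Collecting distinct values (and noting 0 appears from a-a):
A - A = {-4, -2, 0, 2, 4}
|A - A| = 5

A - A = {-4, -2, 0, 2, 4}


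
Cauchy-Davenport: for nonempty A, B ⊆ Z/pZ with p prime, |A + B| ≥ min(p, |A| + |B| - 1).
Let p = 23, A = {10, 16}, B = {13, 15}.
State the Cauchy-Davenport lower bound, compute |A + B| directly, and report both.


Cauchy-Davenport: |A + B| ≥ min(p, |A| + |B| - 1) for A, B nonempty in Z/pZ.
|A| = 2, |B| = 2, p = 23.
CD lower bound = min(23, 2 + 2 - 1) = min(23, 3) = 3.
Compute A + B mod 23 directly:
a = 10: 10+13=0, 10+15=2
a = 16: 16+13=6, 16+15=8
A + B = {0, 2, 6, 8}, so |A + B| = 4.
Verify: 4 ≥ 3? Yes ✓.

CD lower bound = 3, actual |A + B| = 4.


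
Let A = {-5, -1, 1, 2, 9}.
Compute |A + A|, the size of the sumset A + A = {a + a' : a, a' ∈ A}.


A + A = {a + a' : a, a' ∈ A}; |A| = 5.
General bounds: 2|A| - 1 ≤ |A + A| ≤ |A|(|A|+1)/2, i.e. 9 ≤ |A + A| ≤ 15.
Lower bound 2|A|-1 is attained iff A is an arithmetic progression.
Enumerate sums a + a' for a ≤ a' (symmetric, so this suffices):
a = -5: -5+-5=-10, -5+-1=-6, -5+1=-4, -5+2=-3, -5+9=4
a = -1: -1+-1=-2, -1+1=0, -1+2=1, -1+9=8
a = 1: 1+1=2, 1+2=3, 1+9=10
a = 2: 2+2=4, 2+9=11
a = 9: 9+9=18
Distinct sums: {-10, -6, -4, -3, -2, 0, 1, 2, 3, 4, 8, 10, 11, 18}
|A + A| = 14

|A + A| = 14


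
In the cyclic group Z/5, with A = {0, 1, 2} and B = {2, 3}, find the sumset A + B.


Work in Z/5Z: reduce every sum a + b modulo 5.
Enumerate all 6 pairs:
a = 0: 0+2=2, 0+3=3
a = 1: 1+2=3, 1+3=4
a = 2: 2+2=4, 2+3=0
Distinct residues collected: {0, 2, 3, 4}
|A + B| = 4 (out of 5 total residues).

A + B = {0, 2, 3, 4}


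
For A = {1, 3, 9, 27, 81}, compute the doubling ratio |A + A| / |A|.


|A| = 5.
Compute A + A by enumerating all 25 pairs.
A + A = {2, 4, 6, 10, 12, 18, 28, 30, 36, 54, 82, 84, 90, 108, 162}, so |A + A| = 15.
K = |A + A| / |A| = 15/5 = 3/1 ≈ 3.0000.
Reference: AP of size 5 gives K = 9/5 ≈ 1.8000; a fully generic set of size 5 gives K ≈ 3.0000.

|A| = 5, |A + A| = 15, K = 15/5 = 3/1.


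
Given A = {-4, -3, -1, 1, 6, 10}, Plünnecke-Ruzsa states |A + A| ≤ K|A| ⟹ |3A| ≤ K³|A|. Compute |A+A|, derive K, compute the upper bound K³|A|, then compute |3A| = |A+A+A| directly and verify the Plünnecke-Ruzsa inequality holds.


|A| = 6.
Step 1: Compute A + A by enumerating all 36 pairs.
A + A = {-8, -7, -6, -5, -4, -3, -2, 0, 2, 3, 5, 6, 7, 9, 11, 12, 16, 20}, so |A + A| = 18.
Step 2: Doubling constant K = |A + A|/|A| = 18/6 = 18/6 ≈ 3.0000.
Step 3: Plünnecke-Ruzsa gives |3A| ≤ K³·|A| = (3.0000)³ · 6 ≈ 162.0000.
Step 4: Compute 3A = A + A + A directly by enumerating all triples (a,b,c) ∈ A³; |3A| = 35.
Step 5: Check 35 ≤ 162.0000? Yes ✓.

K = 18/6, Plünnecke-Ruzsa bound K³|A| ≈ 162.0000, |3A| = 35, inequality holds.


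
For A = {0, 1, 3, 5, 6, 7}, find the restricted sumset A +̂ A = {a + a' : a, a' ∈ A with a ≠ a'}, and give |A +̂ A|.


Restricted sumset: A +̂ A = {a + a' : a ∈ A, a' ∈ A, a ≠ a'}.
Equivalently, take A + A and drop any sum 2a that is achievable ONLY as a + a for a ∈ A (i.e. sums representable only with equal summands).
Enumerate pairs (a, a') with a < a' (symmetric, so each unordered pair gives one sum; this covers all a ≠ a'):
  0 + 1 = 1
  0 + 3 = 3
  0 + 5 = 5
  0 + 6 = 6
  0 + 7 = 7
  1 + 3 = 4
  1 + 5 = 6
  1 + 6 = 7
  1 + 7 = 8
  3 + 5 = 8
  3 + 6 = 9
  3 + 7 = 10
  5 + 6 = 11
  5 + 7 = 12
  6 + 7 = 13
Collected distinct sums: {1, 3, 4, 5, 6, 7, 8, 9, 10, 11, 12, 13}
|A +̂ A| = 12
(Reference bound: |A +̂ A| ≥ 2|A| - 3 for |A| ≥ 2, with |A| = 6 giving ≥ 9.)

|A +̂ A| = 12


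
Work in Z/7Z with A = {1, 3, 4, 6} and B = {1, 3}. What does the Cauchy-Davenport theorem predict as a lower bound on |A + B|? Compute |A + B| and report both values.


Cauchy-Davenport: |A + B| ≥ min(p, |A| + |B| - 1) for A, B nonempty in Z/pZ.
|A| = 4, |B| = 2, p = 7.
CD lower bound = min(7, 4 + 2 - 1) = min(7, 5) = 5.
Compute A + B mod 7 directly:
a = 1: 1+1=2, 1+3=4
a = 3: 3+1=4, 3+3=6
a = 4: 4+1=5, 4+3=0
a = 6: 6+1=0, 6+3=2
A + B = {0, 2, 4, 5, 6}, so |A + B| = 5.
Verify: 5 ≥ 5? Yes ✓.

CD lower bound = 5, actual |A + B| = 5.


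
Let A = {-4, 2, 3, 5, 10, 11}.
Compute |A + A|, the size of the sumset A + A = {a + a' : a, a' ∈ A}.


A + A = {a + a' : a, a' ∈ A}; |A| = 6.
General bounds: 2|A| - 1 ≤ |A + A| ≤ |A|(|A|+1)/2, i.e. 11 ≤ |A + A| ≤ 21.
Lower bound 2|A|-1 is attained iff A is an arithmetic progression.
Enumerate sums a + a' for a ≤ a' (symmetric, so this suffices):
a = -4: -4+-4=-8, -4+2=-2, -4+3=-1, -4+5=1, -4+10=6, -4+11=7
a = 2: 2+2=4, 2+3=5, 2+5=7, 2+10=12, 2+11=13
a = 3: 3+3=6, 3+5=8, 3+10=13, 3+11=14
a = 5: 5+5=10, 5+10=15, 5+11=16
a = 10: 10+10=20, 10+11=21
a = 11: 11+11=22
Distinct sums: {-8, -2, -1, 1, 4, 5, 6, 7, 8, 10, 12, 13, 14, 15, 16, 20, 21, 22}
|A + A| = 18

|A + A| = 18


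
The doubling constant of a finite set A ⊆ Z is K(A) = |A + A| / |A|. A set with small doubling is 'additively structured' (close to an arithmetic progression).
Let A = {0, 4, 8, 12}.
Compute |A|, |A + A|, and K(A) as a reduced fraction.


|A| = 4.
Compute A + A by enumerating all 16 pairs.
A + A = {0, 4, 8, 12, 16, 20, 24}, so |A + A| = 7.
K = |A + A| / |A| = 7/4 (already in lowest terms) ≈ 1.7500.
Reference: AP of size 4 gives K = 7/4 ≈ 1.7500; a fully generic set of size 4 gives K ≈ 2.5000.

|A| = 4, |A + A| = 7, K = 7/4.


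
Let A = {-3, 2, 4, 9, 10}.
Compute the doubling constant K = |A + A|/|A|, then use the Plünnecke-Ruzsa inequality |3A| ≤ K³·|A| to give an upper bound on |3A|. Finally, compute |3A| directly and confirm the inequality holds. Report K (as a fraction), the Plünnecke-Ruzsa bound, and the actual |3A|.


|A| = 5.
Step 1: Compute A + A by enumerating all 25 pairs.
A + A = {-6, -1, 1, 4, 6, 7, 8, 11, 12, 13, 14, 18, 19, 20}, so |A + A| = 14.
Step 2: Doubling constant K = |A + A|/|A| = 14/5 = 14/5 ≈ 2.8000.
Step 3: Plünnecke-Ruzsa gives |3A| ≤ K³·|A| = (2.8000)³ · 5 ≈ 109.7600.
Step 4: Compute 3A = A + A + A directly by enumerating all triples (a,b,c) ∈ A³; |3A| = 28.
Step 5: Check 28 ≤ 109.7600? Yes ✓.

K = 14/5, Plünnecke-Ruzsa bound K³|A| ≈ 109.7600, |3A| = 28, inequality holds.


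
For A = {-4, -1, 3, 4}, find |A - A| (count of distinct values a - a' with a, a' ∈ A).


A - A = {a - a' : a, a' ∈ A}; |A| = 4.
Bounds: 2|A|-1 ≤ |A - A| ≤ |A|² - |A| + 1, i.e. 7 ≤ |A - A| ≤ 13.
Note: 0 ∈ A - A always (from a - a). The set is symmetric: if d ∈ A - A then -d ∈ A - A.
Enumerate nonzero differences d = a - a' with a > a' (then include -d):
Positive differences: {1, 3, 4, 5, 7, 8}
Full difference set: {0} ∪ (positive diffs) ∪ (negative diffs).
|A - A| = 1 + 2·6 = 13 (matches direct enumeration: 13).

|A - A| = 13


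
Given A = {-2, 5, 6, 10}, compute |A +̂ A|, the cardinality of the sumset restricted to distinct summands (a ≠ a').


Restricted sumset: A +̂ A = {a + a' : a ∈ A, a' ∈ A, a ≠ a'}.
Equivalently, take A + A and drop any sum 2a that is achievable ONLY as a + a for a ∈ A (i.e. sums representable only with equal summands).
Enumerate pairs (a, a') with a < a' (symmetric, so each unordered pair gives one sum; this covers all a ≠ a'):
  -2 + 5 = 3
  -2 + 6 = 4
  -2 + 10 = 8
  5 + 6 = 11
  5 + 10 = 15
  6 + 10 = 16
Collected distinct sums: {3, 4, 8, 11, 15, 16}
|A +̂ A| = 6
(Reference bound: |A +̂ A| ≥ 2|A| - 3 for |A| ≥ 2, with |A| = 4 giving ≥ 5.)

|A +̂ A| = 6


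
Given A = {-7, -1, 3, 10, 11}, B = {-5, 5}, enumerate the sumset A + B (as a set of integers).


A + B = {a + b : a ∈ A, b ∈ B}.
Enumerate all |A|·|B| = 5·2 = 10 pairs (a, b) and collect distinct sums.
a = -7: -7+-5=-12, -7+5=-2
a = -1: -1+-5=-6, -1+5=4
a = 3: 3+-5=-2, 3+5=8
a = 10: 10+-5=5, 10+5=15
a = 11: 11+-5=6, 11+5=16
Collecting distinct sums: A + B = {-12, -6, -2, 4, 5, 6, 8, 15, 16}
|A + B| = 9

A + B = {-12, -6, -2, 4, 5, 6, 8, 15, 16}


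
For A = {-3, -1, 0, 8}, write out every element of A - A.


A - A = {a - a' : a, a' ∈ A}.
Compute a - a' for each ordered pair (a, a'):
a = -3: -3--3=0, -3--1=-2, -3-0=-3, -3-8=-11
a = -1: -1--3=2, -1--1=0, -1-0=-1, -1-8=-9
a = 0: 0--3=3, 0--1=1, 0-0=0, 0-8=-8
a = 8: 8--3=11, 8--1=9, 8-0=8, 8-8=0
Collecting distinct values (and noting 0 appears from a-a):
A - A = {-11, -9, -8, -3, -2, -1, 0, 1, 2, 3, 8, 9, 11}
|A - A| = 13

A - A = {-11, -9, -8, -3, -2, -1, 0, 1, 2, 3, 8, 9, 11}


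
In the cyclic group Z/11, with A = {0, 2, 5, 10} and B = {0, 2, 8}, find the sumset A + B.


Work in Z/11Z: reduce every sum a + b modulo 11.
Enumerate all 12 pairs:
a = 0: 0+0=0, 0+2=2, 0+8=8
a = 2: 2+0=2, 2+2=4, 2+8=10
a = 5: 5+0=5, 5+2=7, 5+8=2
a = 10: 10+0=10, 10+2=1, 10+8=7
Distinct residues collected: {0, 1, 2, 4, 5, 7, 8, 10}
|A + B| = 8 (out of 11 total residues).

A + B = {0, 1, 2, 4, 5, 7, 8, 10}


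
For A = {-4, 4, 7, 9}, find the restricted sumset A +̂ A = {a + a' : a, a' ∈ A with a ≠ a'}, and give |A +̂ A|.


Restricted sumset: A +̂ A = {a + a' : a ∈ A, a' ∈ A, a ≠ a'}.
Equivalently, take A + A and drop any sum 2a that is achievable ONLY as a + a for a ∈ A (i.e. sums representable only with equal summands).
Enumerate pairs (a, a') with a < a' (symmetric, so each unordered pair gives one sum; this covers all a ≠ a'):
  -4 + 4 = 0
  -4 + 7 = 3
  -4 + 9 = 5
  4 + 7 = 11
  4 + 9 = 13
  7 + 9 = 16
Collected distinct sums: {0, 3, 5, 11, 13, 16}
|A +̂ A| = 6
(Reference bound: |A +̂ A| ≥ 2|A| - 3 for |A| ≥ 2, with |A| = 4 giving ≥ 5.)

|A +̂ A| = 6


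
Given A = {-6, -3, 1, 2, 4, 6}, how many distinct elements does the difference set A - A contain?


A - A = {a - a' : a, a' ∈ A}; |A| = 6.
Bounds: 2|A|-1 ≤ |A - A| ≤ |A|² - |A| + 1, i.e. 11 ≤ |A - A| ≤ 31.
Note: 0 ∈ A - A always (from a - a). The set is symmetric: if d ∈ A - A then -d ∈ A - A.
Enumerate nonzero differences d = a - a' with a > a' (then include -d):
Positive differences: {1, 2, 3, 4, 5, 7, 8, 9, 10, 12}
Full difference set: {0} ∪ (positive diffs) ∪ (negative diffs).
|A - A| = 1 + 2·10 = 21 (matches direct enumeration: 21).

|A - A| = 21


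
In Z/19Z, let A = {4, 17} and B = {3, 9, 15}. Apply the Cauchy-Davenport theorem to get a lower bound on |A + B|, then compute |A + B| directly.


Cauchy-Davenport: |A + B| ≥ min(p, |A| + |B| - 1) for A, B nonempty in Z/pZ.
|A| = 2, |B| = 3, p = 19.
CD lower bound = min(19, 2 + 3 - 1) = min(19, 4) = 4.
Compute A + B mod 19 directly:
a = 4: 4+3=7, 4+9=13, 4+15=0
a = 17: 17+3=1, 17+9=7, 17+15=13
A + B = {0, 1, 7, 13}, so |A + B| = 4.
Verify: 4 ≥ 4? Yes ✓.

CD lower bound = 4, actual |A + B| = 4.


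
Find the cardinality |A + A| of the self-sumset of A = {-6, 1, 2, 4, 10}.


A + A = {a + a' : a, a' ∈ A}; |A| = 5.
General bounds: 2|A| - 1 ≤ |A + A| ≤ |A|(|A|+1)/2, i.e. 9 ≤ |A + A| ≤ 15.
Lower bound 2|A|-1 is attained iff A is an arithmetic progression.
Enumerate sums a + a' for a ≤ a' (symmetric, so this suffices):
a = -6: -6+-6=-12, -6+1=-5, -6+2=-4, -6+4=-2, -6+10=4
a = 1: 1+1=2, 1+2=3, 1+4=5, 1+10=11
a = 2: 2+2=4, 2+4=6, 2+10=12
a = 4: 4+4=8, 4+10=14
a = 10: 10+10=20
Distinct sums: {-12, -5, -4, -2, 2, 3, 4, 5, 6, 8, 11, 12, 14, 20}
|A + A| = 14

|A + A| = 14


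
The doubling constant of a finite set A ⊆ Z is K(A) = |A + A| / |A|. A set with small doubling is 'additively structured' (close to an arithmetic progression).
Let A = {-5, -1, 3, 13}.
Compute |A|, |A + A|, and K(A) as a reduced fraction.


|A| = 4.
Compute A + A by enumerating all 16 pairs.
A + A = {-10, -6, -2, 2, 6, 8, 12, 16, 26}, so |A + A| = 9.
K = |A + A| / |A| = 9/4 (already in lowest terms) ≈ 2.2500.
Reference: AP of size 4 gives K = 7/4 ≈ 1.7500; a fully generic set of size 4 gives K ≈ 2.5000.

|A| = 4, |A + A| = 9, K = 9/4.


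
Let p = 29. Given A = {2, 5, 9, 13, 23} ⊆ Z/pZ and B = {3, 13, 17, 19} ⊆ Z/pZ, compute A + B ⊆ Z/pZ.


Work in Z/29Z: reduce every sum a + b modulo 29.
Enumerate all 20 pairs:
a = 2: 2+3=5, 2+13=15, 2+17=19, 2+19=21
a = 5: 5+3=8, 5+13=18, 5+17=22, 5+19=24
a = 9: 9+3=12, 9+13=22, 9+17=26, 9+19=28
a = 13: 13+3=16, 13+13=26, 13+17=1, 13+19=3
a = 23: 23+3=26, 23+13=7, 23+17=11, 23+19=13
Distinct residues collected: {1, 3, 5, 7, 8, 11, 12, 13, 15, 16, 18, 19, 21, 22, 24, 26, 28}
|A + B| = 17 (out of 29 total residues).

A + B = {1, 3, 5, 7, 8, 11, 12, 13, 15, 16, 18, 19, 21, 22, 24, 26, 28}


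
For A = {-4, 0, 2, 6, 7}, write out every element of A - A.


A - A = {a - a' : a, a' ∈ A}.
Compute a - a' for each ordered pair (a, a'):
a = -4: -4--4=0, -4-0=-4, -4-2=-6, -4-6=-10, -4-7=-11
a = 0: 0--4=4, 0-0=0, 0-2=-2, 0-6=-6, 0-7=-7
a = 2: 2--4=6, 2-0=2, 2-2=0, 2-6=-4, 2-7=-5
a = 6: 6--4=10, 6-0=6, 6-2=4, 6-6=0, 6-7=-1
a = 7: 7--4=11, 7-0=7, 7-2=5, 7-6=1, 7-7=0
Collecting distinct values (and noting 0 appears from a-a):
A - A = {-11, -10, -7, -6, -5, -4, -2, -1, 0, 1, 2, 4, 5, 6, 7, 10, 11}
|A - A| = 17

A - A = {-11, -10, -7, -6, -5, -4, -2, -1, 0, 1, 2, 4, 5, 6, 7, 10, 11}


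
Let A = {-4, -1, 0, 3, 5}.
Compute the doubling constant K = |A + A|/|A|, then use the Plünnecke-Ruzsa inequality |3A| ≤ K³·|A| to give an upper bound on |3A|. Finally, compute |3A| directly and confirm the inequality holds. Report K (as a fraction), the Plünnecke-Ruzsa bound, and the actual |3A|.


|A| = 5.
Step 1: Compute A + A by enumerating all 25 pairs.
A + A = {-8, -5, -4, -2, -1, 0, 1, 2, 3, 4, 5, 6, 8, 10}, so |A + A| = 14.
Step 2: Doubling constant K = |A + A|/|A| = 14/5 = 14/5 ≈ 2.8000.
Step 3: Plünnecke-Ruzsa gives |3A| ≤ K³·|A| = (2.8000)³ · 5 ≈ 109.7600.
Step 4: Compute 3A = A + A + A directly by enumerating all triples (a,b,c) ∈ A³; |3A| = 23.
Step 5: Check 23 ≤ 109.7600? Yes ✓.

K = 14/5, Plünnecke-Ruzsa bound K³|A| ≈ 109.7600, |3A| = 23, inequality holds.


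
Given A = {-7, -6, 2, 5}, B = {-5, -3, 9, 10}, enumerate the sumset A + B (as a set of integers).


A + B = {a + b : a ∈ A, b ∈ B}.
Enumerate all |A|·|B| = 4·4 = 16 pairs (a, b) and collect distinct sums.
a = -7: -7+-5=-12, -7+-3=-10, -7+9=2, -7+10=3
a = -6: -6+-5=-11, -6+-3=-9, -6+9=3, -6+10=4
a = 2: 2+-5=-3, 2+-3=-1, 2+9=11, 2+10=12
a = 5: 5+-5=0, 5+-3=2, 5+9=14, 5+10=15
Collecting distinct sums: A + B = {-12, -11, -10, -9, -3, -1, 0, 2, 3, 4, 11, 12, 14, 15}
|A + B| = 14

A + B = {-12, -11, -10, -9, -3, -1, 0, 2, 3, 4, 11, 12, 14, 15}


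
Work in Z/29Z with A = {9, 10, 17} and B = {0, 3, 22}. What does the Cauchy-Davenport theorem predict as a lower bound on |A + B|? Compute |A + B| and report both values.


Cauchy-Davenport: |A + B| ≥ min(p, |A| + |B| - 1) for A, B nonempty in Z/pZ.
|A| = 3, |B| = 3, p = 29.
CD lower bound = min(29, 3 + 3 - 1) = min(29, 5) = 5.
Compute A + B mod 29 directly:
a = 9: 9+0=9, 9+3=12, 9+22=2
a = 10: 10+0=10, 10+3=13, 10+22=3
a = 17: 17+0=17, 17+3=20, 17+22=10
A + B = {2, 3, 9, 10, 12, 13, 17, 20}, so |A + B| = 8.
Verify: 8 ≥ 5? Yes ✓.

CD lower bound = 5, actual |A + B| = 8.


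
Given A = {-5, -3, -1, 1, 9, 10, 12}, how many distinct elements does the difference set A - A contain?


A - A = {a - a' : a, a' ∈ A}; |A| = 7.
Bounds: 2|A|-1 ≤ |A - A| ≤ |A|² - |A| + 1, i.e. 13 ≤ |A - A| ≤ 43.
Note: 0 ∈ A - A always (from a - a). The set is symmetric: if d ∈ A - A then -d ∈ A - A.
Enumerate nonzero differences d = a - a' with a > a' (then include -d):
Positive differences: {1, 2, 3, 4, 6, 8, 9, 10, 11, 12, 13, 14, 15, 17}
Full difference set: {0} ∪ (positive diffs) ∪ (negative diffs).
|A - A| = 1 + 2·14 = 29 (matches direct enumeration: 29).

|A - A| = 29


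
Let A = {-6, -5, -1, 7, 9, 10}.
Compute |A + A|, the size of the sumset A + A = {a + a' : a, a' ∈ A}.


A + A = {a + a' : a, a' ∈ A}; |A| = 6.
General bounds: 2|A| - 1 ≤ |A + A| ≤ |A|(|A|+1)/2, i.e. 11 ≤ |A + A| ≤ 21.
Lower bound 2|A|-1 is attained iff A is an arithmetic progression.
Enumerate sums a + a' for a ≤ a' (symmetric, so this suffices):
a = -6: -6+-6=-12, -6+-5=-11, -6+-1=-7, -6+7=1, -6+9=3, -6+10=4
a = -5: -5+-5=-10, -5+-1=-6, -5+7=2, -5+9=4, -5+10=5
a = -1: -1+-1=-2, -1+7=6, -1+9=8, -1+10=9
a = 7: 7+7=14, 7+9=16, 7+10=17
a = 9: 9+9=18, 9+10=19
a = 10: 10+10=20
Distinct sums: {-12, -11, -10, -7, -6, -2, 1, 2, 3, 4, 5, 6, 8, 9, 14, 16, 17, 18, 19, 20}
|A + A| = 20

|A + A| = 20


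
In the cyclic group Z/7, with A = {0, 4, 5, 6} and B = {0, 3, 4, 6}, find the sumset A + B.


Work in Z/7Z: reduce every sum a + b modulo 7.
Enumerate all 16 pairs:
a = 0: 0+0=0, 0+3=3, 0+4=4, 0+6=6
a = 4: 4+0=4, 4+3=0, 4+4=1, 4+6=3
a = 5: 5+0=5, 5+3=1, 5+4=2, 5+6=4
a = 6: 6+0=6, 6+3=2, 6+4=3, 6+6=5
Distinct residues collected: {0, 1, 2, 3, 4, 5, 6}
|A + B| = 7 (out of 7 total residues).

A + B = {0, 1, 2, 3, 4, 5, 6}


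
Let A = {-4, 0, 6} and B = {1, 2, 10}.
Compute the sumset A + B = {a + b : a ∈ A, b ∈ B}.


A + B = {a + b : a ∈ A, b ∈ B}.
Enumerate all |A|·|B| = 3·3 = 9 pairs (a, b) and collect distinct sums.
a = -4: -4+1=-3, -4+2=-2, -4+10=6
a = 0: 0+1=1, 0+2=2, 0+10=10
a = 6: 6+1=7, 6+2=8, 6+10=16
Collecting distinct sums: A + B = {-3, -2, 1, 2, 6, 7, 8, 10, 16}
|A + B| = 9

A + B = {-3, -2, 1, 2, 6, 7, 8, 10, 16}


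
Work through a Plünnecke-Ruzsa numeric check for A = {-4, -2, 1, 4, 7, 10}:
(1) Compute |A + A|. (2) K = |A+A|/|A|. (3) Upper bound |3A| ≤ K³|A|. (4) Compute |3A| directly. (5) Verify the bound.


|A| = 6.
Step 1: Compute A + A by enumerating all 36 pairs.
A + A = {-8, -6, -4, -3, -1, 0, 2, 3, 5, 6, 8, 11, 14, 17, 20}, so |A + A| = 15.
Step 2: Doubling constant K = |A + A|/|A| = 15/6 = 15/6 ≈ 2.5000.
Step 3: Plünnecke-Ruzsa gives |3A| ≤ K³·|A| = (2.5000)³ · 6 ≈ 93.7500.
Step 4: Compute 3A = A + A + A directly by enumerating all triples (a,b,c) ∈ A³; |3A| = 28.
Step 5: Check 28 ≤ 93.7500? Yes ✓.

K = 15/6, Plünnecke-Ruzsa bound K³|A| ≈ 93.7500, |3A| = 28, inequality holds.


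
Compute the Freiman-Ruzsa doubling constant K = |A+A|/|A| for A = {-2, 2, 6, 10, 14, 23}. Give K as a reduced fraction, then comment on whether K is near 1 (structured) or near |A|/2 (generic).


|A| = 6.
Compute A + A by enumerating all 36 pairs.
A + A = {-4, 0, 4, 8, 12, 16, 20, 21, 24, 25, 28, 29, 33, 37, 46}, so |A + A| = 15.
K = |A + A| / |A| = 15/6 = 5/2 ≈ 2.5000.
Reference: AP of size 6 gives K = 11/6 ≈ 1.8333; a fully generic set of size 6 gives K ≈ 3.5000.

|A| = 6, |A + A| = 15, K = 15/6 = 5/2.


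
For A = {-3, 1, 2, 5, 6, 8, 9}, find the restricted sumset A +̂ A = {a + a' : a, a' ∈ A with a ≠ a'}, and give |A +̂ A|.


Restricted sumset: A +̂ A = {a + a' : a ∈ A, a' ∈ A, a ≠ a'}.
Equivalently, take A + A and drop any sum 2a that is achievable ONLY as a + a for a ∈ A (i.e. sums representable only with equal summands).
Enumerate pairs (a, a') with a < a' (symmetric, so each unordered pair gives one sum; this covers all a ≠ a'):
  -3 + 1 = -2
  -3 + 2 = -1
  -3 + 5 = 2
  -3 + 6 = 3
  -3 + 8 = 5
  -3 + 9 = 6
  1 + 2 = 3
  1 + 5 = 6
  1 + 6 = 7
  1 + 8 = 9
  1 + 9 = 10
  2 + 5 = 7
  2 + 6 = 8
  2 + 8 = 10
  2 + 9 = 11
  5 + 6 = 11
  5 + 8 = 13
  5 + 9 = 14
  6 + 8 = 14
  6 + 9 = 15
  8 + 9 = 17
Collected distinct sums: {-2, -1, 2, 3, 5, 6, 7, 8, 9, 10, 11, 13, 14, 15, 17}
|A +̂ A| = 15
(Reference bound: |A +̂ A| ≥ 2|A| - 3 for |A| ≥ 2, with |A| = 7 giving ≥ 11.)

|A +̂ A| = 15


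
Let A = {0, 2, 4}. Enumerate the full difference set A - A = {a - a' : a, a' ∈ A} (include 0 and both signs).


A - A = {a - a' : a, a' ∈ A}.
Compute a - a' for each ordered pair (a, a'):
a = 0: 0-0=0, 0-2=-2, 0-4=-4
a = 2: 2-0=2, 2-2=0, 2-4=-2
a = 4: 4-0=4, 4-2=2, 4-4=0
Collecting distinct values (and noting 0 appears from a-a):
A - A = {-4, -2, 0, 2, 4}
|A - A| = 5

A - A = {-4, -2, 0, 2, 4}


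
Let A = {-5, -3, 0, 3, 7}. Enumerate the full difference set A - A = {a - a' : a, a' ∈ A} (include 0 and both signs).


A - A = {a - a' : a, a' ∈ A}.
Compute a - a' for each ordered pair (a, a'):
a = -5: -5--5=0, -5--3=-2, -5-0=-5, -5-3=-8, -5-7=-12
a = -3: -3--5=2, -3--3=0, -3-0=-3, -3-3=-6, -3-7=-10
a = 0: 0--5=5, 0--3=3, 0-0=0, 0-3=-3, 0-7=-7
a = 3: 3--5=8, 3--3=6, 3-0=3, 3-3=0, 3-7=-4
a = 7: 7--5=12, 7--3=10, 7-0=7, 7-3=4, 7-7=0
Collecting distinct values (and noting 0 appears from a-a):
A - A = {-12, -10, -8, -7, -6, -5, -4, -3, -2, 0, 2, 3, 4, 5, 6, 7, 8, 10, 12}
|A - A| = 19

A - A = {-12, -10, -8, -7, -6, -5, -4, -3, -2, 0, 2, 3, 4, 5, 6, 7, 8, 10, 12}


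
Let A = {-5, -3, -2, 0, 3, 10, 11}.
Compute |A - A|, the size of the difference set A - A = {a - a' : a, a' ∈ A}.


A - A = {a - a' : a, a' ∈ A}; |A| = 7.
Bounds: 2|A|-1 ≤ |A - A| ≤ |A|² - |A| + 1, i.e. 13 ≤ |A - A| ≤ 43.
Note: 0 ∈ A - A always (from a - a). The set is symmetric: if d ∈ A - A then -d ∈ A - A.
Enumerate nonzero differences d = a - a' with a > a' (then include -d):
Positive differences: {1, 2, 3, 5, 6, 7, 8, 10, 11, 12, 13, 14, 15, 16}
Full difference set: {0} ∪ (positive diffs) ∪ (negative diffs).
|A - A| = 1 + 2·14 = 29 (matches direct enumeration: 29).

|A - A| = 29


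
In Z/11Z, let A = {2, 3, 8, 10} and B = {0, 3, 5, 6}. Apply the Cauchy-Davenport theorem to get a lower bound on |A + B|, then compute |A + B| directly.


Cauchy-Davenport: |A + B| ≥ min(p, |A| + |B| - 1) for A, B nonempty in Z/pZ.
|A| = 4, |B| = 4, p = 11.
CD lower bound = min(11, 4 + 4 - 1) = min(11, 7) = 7.
Compute A + B mod 11 directly:
a = 2: 2+0=2, 2+3=5, 2+5=7, 2+6=8
a = 3: 3+0=3, 3+3=6, 3+5=8, 3+6=9
a = 8: 8+0=8, 8+3=0, 8+5=2, 8+6=3
a = 10: 10+0=10, 10+3=2, 10+5=4, 10+6=5
A + B = {0, 2, 3, 4, 5, 6, 7, 8, 9, 10}, so |A + B| = 10.
Verify: 10 ≥ 7? Yes ✓.

CD lower bound = 7, actual |A + B| = 10.


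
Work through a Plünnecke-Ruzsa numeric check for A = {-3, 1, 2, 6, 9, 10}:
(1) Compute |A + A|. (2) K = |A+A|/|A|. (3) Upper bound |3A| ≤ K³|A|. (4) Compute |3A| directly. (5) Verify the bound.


|A| = 6.
Step 1: Compute A + A by enumerating all 36 pairs.
A + A = {-6, -2, -1, 2, 3, 4, 6, 7, 8, 10, 11, 12, 15, 16, 18, 19, 20}, so |A + A| = 17.
Step 2: Doubling constant K = |A + A|/|A| = 17/6 = 17/6 ≈ 2.8333.
Step 3: Plünnecke-Ruzsa gives |3A| ≤ K³·|A| = (2.8333)³ · 6 ≈ 136.4722.
Step 4: Compute 3A = A + A + A directly by enumerating all triples (a,b,c) ∈ A³; |3A| = 33.
Step 5: Check 33 ≤ 136.4722? Yes ✓.

K = 17/6, Plünnecke-Ruzsa bound K³|A| ≈ 136.4722, |3A| = 33, inequality holds.


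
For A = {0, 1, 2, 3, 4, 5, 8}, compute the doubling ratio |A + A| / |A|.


|A| = 7.
Compute A + A by enumerating all 49 pairs.
A + A = {0, 1, 2, 3, 4, 5, 6, 7, 8, 9, 10, 11, 12, 13, 16}, so |A + A| = 15.
K = |A + A| / |A| = 15/7 (already in lowest terms) ≈ 2.1429.
Reference: AP of size 7 gives K = 13/7 ≈ 1.8571; a fully generic set of size 7 gives K ≈ 4.0000.

|A| = 7, |A + A| = 15, K = 15/7.


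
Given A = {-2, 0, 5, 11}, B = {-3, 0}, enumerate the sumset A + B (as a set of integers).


A + B = {a + b : a ∈ A, b ∈ B}.
Enumerate all |A|·|B| = 4·2 = 8 pairs (a, b) and collect distinct sums.
a = -2: -2+-3=-5, -2+0=-2
a = 0: 0+-3=-3, 0+0=0
a = 5: 5+-3=2, 5+0=5
a = 11: 11+-3=8, 11+0=11
Collecting distinct sums: A + B = {-5, -3, -2, 0, 2, 5, 8, 11}
|A + B| = 8

A + B = {-5, -3, -2, 0, 2, 5, 8, 11}


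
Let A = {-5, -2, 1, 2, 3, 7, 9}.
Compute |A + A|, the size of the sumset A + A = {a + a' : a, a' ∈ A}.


A + A = {a + a' : a, a' ∈ A}; |A| = 7.
General bounds: 2|A| - 1 ≤ |A + A| ≤ |A|(|A|+1)/2, i.e. 13 ≤ |A + A| ≤ 28.
Lower bound 2|A|-1 is attained iff A is an arithmetic progression.
Enumerate sums a + a' for a ≤ a' (symmetric, so this suffices):
a = -5: -5+-5=-10, -5+-2=-7, -5+1=-4, -5+2=-3, -5+3=-2, -5+7=2, -5+9=4
a = -2: -2+-2=-4, -2+1=-1, -2+2=0, -2+3=1, -2+7=5, -2+9=7
a = 1: 1+1=2, 1+2=3, 1+3=4, 1+7=8, 1+9=10
a = 2: 2+2=4, 2+3=5, 2+7=9, 2+9=11
a = 3: 3+3=6, 3+7=10, 3+9=12
a = 7: 7+7=14, 7+9=16
a = 9: 9+9=18
Distinct sums: {-10, -7, -4, -3, -2, -1, 0, 1, 2, 3, 4, 5, 6, 7, 8, 9, 10, 11, 12, 14, 16, 18}
|A + A| = 22

|A + A| = 22


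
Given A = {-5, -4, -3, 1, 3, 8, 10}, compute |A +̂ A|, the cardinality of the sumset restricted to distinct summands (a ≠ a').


Restricted sumset: A +̂ A = {a + a' : a ∈ A, a' ∈ A, a ≠ a'}.
Equivalently, take A + A and drop any sum 2a that is achievable ONLY as a + a for a ∈ A (i.e. sums representable only with equal summands).
Enumerate pairs (a, a') with a < a' (symmetric, so each unordered pair gives one sum; this covers all a ≠ a'):
  -5 + -4 = -9
  -5 + -3 = -8
  -5 + 1 = -4
  -5 + 3 = -2
  -5 + 8 = 3
  -5 + 10 = 5
  -4 + -3 = -7
  -4 + 1 = -3
  -4 + 3 = -1
  -4 + 8 = 4
  -4 + 10 = 6
  -3 + 1 = -2
  -3 + 3 = 0
  -3 + 8 = 5
  -3 + 10 = 7
  1 + 3 = 4
  1 + 8 = 9
  1 + 10 = 11
  3 + 8 = 11
  3 + 10 = 13
  8 + 10 = 18
Collected distinct sums: {-9, -8, -7, -4, -3, -2, -1, 0, 3, 4, 5, 6, 7, 9, 11, 13, 18}
|A +̂ A| = 17
(Reference bound: |A +̂ A| ≥ 2|A| - 3 for |A| ≥ 2, with |A| = 7 giving ≥ 11.)

|A +̂ A| = 17


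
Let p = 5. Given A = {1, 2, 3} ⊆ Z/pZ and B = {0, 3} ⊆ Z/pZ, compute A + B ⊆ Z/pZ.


Work in Z/5Z: reduce every sum a + b modulo 5.
Enumerate all 6 pairs:
a = 1: 1+0=1, 1+3=4
a = 2: 2+0=2, 2+3=0
a = 3: 3+0=3, 3+3=1
Distinct residues collected: {0, 1, 2, 3, 4}
|A + B| = 5 (out of 5 total residues).

A + B = {0, 1, 2, 3, 4}


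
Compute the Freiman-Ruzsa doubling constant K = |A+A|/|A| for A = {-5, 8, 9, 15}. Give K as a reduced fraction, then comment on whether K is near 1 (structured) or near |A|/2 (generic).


|A| = 4.
Compute A + A by enumerating all 16 pairs.
A + A = {-10, 3, 4, 10, 16, 17, 18, 23, 24, 30}, so |A + A| = 10.
K = |A + A| / |A| = 10/4 = 5/2 ≈ 2.5000.
Reference: AP of size 4 gives K = 7/4 ≈ 1.7500; a fully generic set of size 4 gives K ≈ 2.5000.

|A| = 4, |A + A| = 10, K = 10/4 = 5/2.


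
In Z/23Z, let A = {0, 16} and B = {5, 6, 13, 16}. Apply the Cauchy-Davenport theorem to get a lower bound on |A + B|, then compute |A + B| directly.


Cauchy-Davenport: |A + B| ≥ min(p, |A| + |B| - 1) for A, B nonempty in Z/pZ.
|A| = 2, |B| = 4, p = 23.
CD lower bound = min(23, 2 + 4 - 1) = min(23, 5) = 5.
Compute A + B mod 23 directly:
a = 0: 0+5=5, 0+6=6, 0+13=13, 0+16=16
a = 16: 16+5=21, 16+6=22, 16+13=6, 16+16=9
A + B = {5, 6, 9, 13, 16, 21, 22}, so |A + B| = 7.
Verify: 7 ≥ 5? Yes ✓.

CD lower bound = 5, actual |A + B| = 7.


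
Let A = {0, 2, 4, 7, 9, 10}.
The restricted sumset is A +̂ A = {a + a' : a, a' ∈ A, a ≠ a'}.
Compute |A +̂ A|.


Restricted sumset: A +̂ A = {a + a' : a ∈ A, a' ∈ A, a ≠ a'}.
Equivalently, take A + A and drop any sum 2a that is achievable ONLY as a + a for a ∈ A (i.e. sums representable only with equal summands).
Enumerate pairs (a, a') with a < a' (symmetric, so each unordered pair gives one sum; this covers all a ≠ a'):
  0 + 2 = 2
  0 + 4 = 4
  0 + 7 = 7
  0 + 9 = 9
  0 + 10 = 10
  2 + 4 = 6
  2 + 7 = 9
  2 + 9 = 11
  2 + 10 = 12
  4 + 7 = 11
  4 + 9 = 13
  4 + 10 = 14
  7 + 9 = 16
  7 + 10 = 17
  9 + 10 = 19
Collected distinct sums: {2, 4, 6, 7, 9, 10, 11, 12, 13, 14, 16, 17, 19}
|A +̂ A| = 13
(Reference bound: |A +̂ A| ≥ 2|A| - 3 for |A| ≥ 2, with |A| = 6 giving ≥ 9.)

|A +̂ A| = 13


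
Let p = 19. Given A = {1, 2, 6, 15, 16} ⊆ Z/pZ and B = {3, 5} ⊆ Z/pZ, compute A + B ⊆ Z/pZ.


Work in Z/19Z: reduce every sum a + b modulo 19.
Enumerate all 10 pairs:
a = 1: 1+3=4, 1+5=6
a = 2: 2+3=5, 2+5=7
a = 6: 6+3=9, 6+5=11
a = 15: 15+3=18, 15+5=1
a = 16: 16+3=0, 16+5=2
Distinct residues collected: {0, 1, 2, 4, 5, 6, 7, 9, 11, 18}
|A + B| = 10 (out of 19 total residues).

A + B = {0, 1, 2, 4, 5, 6, 7, 9, 11, 18}


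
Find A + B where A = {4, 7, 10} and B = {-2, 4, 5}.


A + B = {a + b : a ∈ A, b ∈ B}.
Enumerate all |A|·|B| = 3·3 = 9 pairs (a, b) and collect distinct sums.
a = 4: 4+-2=2, 4+4=8, 4+5=9
a = 7: 7+-2=5, 7+4=11, 7+5=12
a = 10: 10+-2=8, 10+4=14, 10+5=15
Collecting distinct sums: A + B = {2, 5, 8, 9, 11, 12, 14, 15}
|A + B| = 8

A + B = {2, 5, 8, 9, 11, 12, 14, 15}


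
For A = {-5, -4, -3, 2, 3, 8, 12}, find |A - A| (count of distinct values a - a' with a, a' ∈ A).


A - A = {a - a' : a, a' ∈ A}; |A| = 7.
Bounds: 2|A|-1 ≤ |A - A| ≤ |A|² - |A| + 1, i.e. 13 ≤ |A - A| ≤ 43.
Note: 0 ∈ A - A always (from a - a). The set is symmetric: if d ∈ A - A then -d ∈ A - A.
Enumerate nonzero differences d = a - a' with a > a' (then include -d):
Positive differences: {1, 2, 4, 5, 6, 7, 8, 9, 10, 11, 12, 13, 15, 16, 17}
Full difference set: {0} ∪ (positive diffs) ∪ (negative diffs).
|A - A| = 1 + 2·15 = 31 (matches direct enumeration: 31).

|A - A| = 31


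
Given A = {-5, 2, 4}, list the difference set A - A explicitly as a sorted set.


A - A = {a - a' : a, a' ∈ A}.
Compute a - a' for each ordered pair (a, a'):
a = -5: -5--5=0, -5-2=-7, -5-4=-9
a = 2: 2--5=7, 2-2=0, 2-4=-2
a = 4: 4--5=9, 4-2=2, 4-4=0
Collecting distinct values (and noting 0 appears from a-a):
A - A = {-9, -7, -2, 0, 2, 7, 9}
|A - A| = 7

A - A = {-9, -7, -2, 0, 2, 7, 9}
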